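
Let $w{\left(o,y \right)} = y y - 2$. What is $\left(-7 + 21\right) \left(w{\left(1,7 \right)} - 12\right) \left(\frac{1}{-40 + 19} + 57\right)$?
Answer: $\frac{83720}{3} \approx 27907.0$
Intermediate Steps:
$w{\left(o,y \right)} = -2 + y^{2}$ ($w{\left(o,y \right)} = y^{2} - 2 = -2 + y^{2}$)
$\left(-7 + 21\right) \left(w{\left(1,7 \right)} - 12\right) \left(\frac{1}{-40 + 19} + 57\right) = \left(-7 + 21\right) \left(\left(-2 + 7^{2}\right) - 12\right) \left(\frac{1}{-40 + 19} + 57\right) = 14 \left(\left(-2 + 49\right) - 12\right) \left(\frac{1}{-21} + 57\right) = 14 \left(47 - 12\right) \left(- \frac{1}{21} + 57\right) = 14 \cdot 35 \cdot \frac{1196}{21} = 490 \cdot \frac{1196}{21} = \frac{83720}{3}$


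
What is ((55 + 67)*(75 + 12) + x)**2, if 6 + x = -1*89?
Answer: 110649361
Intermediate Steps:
x = -95 (x = -6 - 1*89 = -6 - 89 = -95)
((55 + 67)*(75 + 12) + x)**2 = ((55 + 67)*(75 + 12) - 95)**2 = (122*87 - 95)**2 = (10614 - 95)**2 = 10519**2 = 110649361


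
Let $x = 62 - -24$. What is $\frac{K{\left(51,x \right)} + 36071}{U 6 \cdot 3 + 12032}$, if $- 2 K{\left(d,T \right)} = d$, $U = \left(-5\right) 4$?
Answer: $\frac{72091}{23344} \approx 3.0882$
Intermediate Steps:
$U = -20$
$x = 86$ ($x = 62 + 24 = 86$)
$K{\left(d,T \right)} = - \frac{d}{2}$
$\frac{K{\left(51,x \right)} + 36071}{U 6 \cdot 3 + 12032} = \frac{\left(- \frac{1}{2}\right) 51 + 36071}{\left(-20\right) 6 \cdot 3 + 12032} = \frac{- \frac{51}{2} + 36071}{\left(-120\right) 3 + 12032} = \frac{72091}{2 \left(-360 + 12032\right)} = \frac{72091}{2 \cdot 11672} = \frac{72091}{2} \cdot \frac{1}{11672} = \frac{72091}{23344}$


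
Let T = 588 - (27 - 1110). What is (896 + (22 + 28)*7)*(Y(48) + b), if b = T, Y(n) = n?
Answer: 2141874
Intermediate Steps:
T = 1671 (T = 588 - 1*(-1083) = 588 + 1083 = 1671)
b = 1671
(896 + (22 + 28)*7)*(Y(48) + b) = (896 + (22 + 28)*7)*(48 + 1671) = (896 + 50*7)*1719 = (896 + 350)*1719 = 1246*1719 = 2141874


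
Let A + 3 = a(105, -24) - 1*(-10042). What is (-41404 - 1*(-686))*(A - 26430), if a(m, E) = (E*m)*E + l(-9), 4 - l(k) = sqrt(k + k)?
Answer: -1795378774 + 122154*I*sqrt(2) ≈ -1.7954e+9 + 1.7275e+5*I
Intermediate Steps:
l(k) = 4 - sqrt(2)*sqrt(k) (l(k) = 4 - sqrt(k + k) = 4 - sqrt(2*k) = 4 - sqrt(2)*sqrt(k))
a(m, E) = 4 + m*E**2 - 3*I*sqrt(2) (a(m, E) = (E*m)*E + (4 - sqrt(2)*sqrt(-9)) = m*E**2 + (4 - sqrt(2)*3*I) = m*E**2 + (4 - 3*I*sqrt(2)) = 4 + m*E**2 - 3*I*sqrt(2))
A = 70523 - 3*I*sqrt(2) (A = -3 + ((4 + 105*(-24)**2 - 3*I*sqrt(2)) - 1*(-10042)) = -3 + ((4 + 105*576 - 3*I*sqrt(2)) + 10042) = -3 + ((4 + 60480 - 3*I*sqrt(2)) + 10042) = -3 + ((60484 - 3*I*sqrt(2)) + 10042) = -3 + (70526 - 3*I*sqrt(2)) = 70523 - 3*I*sqrt(2) ≈ 70523.0 - 4.2426*I)
(-41404 - 1*(-686))*(A - 26430) = (-41404 - 1*(-686))*((70523 - 3*I*sqrt(2)) - 26430) = (-41404 + 686)*(44093 - 3*I*sqrt(2)) = -40718*(44093 - 3*I*sqrt(2)) = -1795378774 + 122154*I*sqrt(2)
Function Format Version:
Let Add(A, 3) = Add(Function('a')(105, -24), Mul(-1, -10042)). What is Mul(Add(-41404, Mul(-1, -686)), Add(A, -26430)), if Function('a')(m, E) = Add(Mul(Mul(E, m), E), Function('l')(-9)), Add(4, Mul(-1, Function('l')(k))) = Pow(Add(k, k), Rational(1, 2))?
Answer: Add(-1795378774, Mul(122154, I, Pow(2, Rational(1, 2)))) ≈ Add(-1.7954e+9, Mul(1.7275e+5, I))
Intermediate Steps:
Function('l')(k) = Add(4, Mul(-1, Pow(2, Rational(1, 2)), Pow(k, Rational(1, 2)))) (Function('l')(k) = Add(4, Mul(-1, Pow(Add(k, k), Rational(1, 2)))) = Add(4, Mul(-1, Pow(Mul(2, k), Rational(1, 2)))) = Add(4, Mul(-1, Mul(Pow(2, Rational(1, 2)), Pow(k, Rational(1, 2))))) = Add(4, Mul(-1, Pow(2, Rational(1, 2)), Pow(k, Rational(1, 2)))))
Function('a')(m, E) = Add(4, Mul(m, Pow(E, 2)), Mul(-3, I, Pow(2, Rational(1, 2)))) (Function('a')(m, E) = Add(Mul(Mul(E, m), E), Add(4, Mul(-1, Pow(2, Rational(1, 2)), Pow(-9, Rational(1, 2))))) = Add(Mul(m, Pow(E, 2)), Add(4, Mul(-1, Pow(2, Rational(1, 2)), Mul(3, I)))) = Add(Mul(m, Pow(E, 2)), Add(4, Mul(-3, I, Pow(2, Rational(1, 2))))) = Add(4, Mul(m, Pow(E, 2)), Mul(-3, I, Pow(2, Rational(1, 2)))))
A = Add(70523, Mul(-3, I, Pow(2, Rational(1, 2)))) (A = Add(-3, Add(Add(4, Mul(105, Pow(-24, 2)), Mul(-3, I, Pow(2, Rational(1, 2)))), Mul(-1, -10042))) = Add(-3, Add(Add(4, Mul(105, 576), Mul(-3, I, Pow(2, Rational(1, 2)))), 10042)) = Add(-3, Add(Add(4, 60480, Mul(-3, I, Pow(2, Rational(1, 2)))), 10042)) = Add(-3, Add(Add(60484, Mul(-3, I, Pow(2, Rational(1, 2)))), 10042)) = Add(-3, Add(70526, Mul(-3, I, Pow(2, Rational(1, 2))))) = Add(70523, Mul(-3, I, Pow(2, Rational(1, 2)))) ≈ Add(70523., Mul(-4.2426, I)))
Mul(Add(-41404, Mul(-1, -686)), Add(A, -26430)) = Mul(Add(-41404, Mul(-1, -686)), Add(Add(70523, Mul(-3, I, Pow(2, Rational(1, 2)))), -26430)) = Mul(Add(-41404, 686), Add(44093, Mul(-3, I, Pow(2, Rational(1, 2))))) = Mul(-40718, Add(44093, Mul(-3, I, Pow(2, Rational(1, 2))))) = Add(-1795378774, Mul(122154, I, Pow(2, Rational(1, 2))))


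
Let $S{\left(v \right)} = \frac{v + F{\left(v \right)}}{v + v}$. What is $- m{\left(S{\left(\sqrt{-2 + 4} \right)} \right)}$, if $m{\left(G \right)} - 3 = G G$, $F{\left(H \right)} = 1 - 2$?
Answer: $- \frac{27}{8} + \frac{\sqrt{2}}{4} \approx -3.0214$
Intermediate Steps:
$F{\left(H \right)} = -1$
$S{\left(v \right)} = \frac{-1 + v}{2 v}$ ($S{\left(v \right)} = \frac{v - 1}{v + v} = \frac{-1 + v}{2 v}$)
$m{\left(G \right)} = 3 + G^{2}$ ($m{\left(G \right)} = 3 + G G = 3 + G^{2}$)
$- m{\left(S{\left(\sqrt{-2 + 4} \right)} \right)} = - (3 + \left(\frac{-1 + \sqrt{-2 + 4}}{2 \sqrt{-2 + 4}}\right)^{2}) = - (3 + \left(\frac{-1 + \sqrt{2}}{2 \sqrt{2}}\right)^{2}) = - (3 + \left(\frac{\frac{\sqrt{2}}{2} \left(-1 + \sqrt{2}\right)}{2}\right)^{2}) = - (3 + \left(\frac{\sqrt{2} \left(-1 + \sqrt{2}\right)}{4}\right)^{2}) = - (3 + \frac{\left(-1 + \sqrt{2}\right)^{2}}{8}) = -3 - \frac{\left(-1 + \sqrt{2}\right)^{2}}{8}$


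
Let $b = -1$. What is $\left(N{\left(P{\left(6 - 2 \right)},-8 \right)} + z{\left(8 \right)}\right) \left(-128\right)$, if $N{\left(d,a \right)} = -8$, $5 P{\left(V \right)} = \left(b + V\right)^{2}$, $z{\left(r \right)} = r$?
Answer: $0$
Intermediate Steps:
$P{\left(V \right)} = \frac{\left(-1 + V\right)^{2}}{5}$
$\left(N{\left(P{\left(6 - 2 \right)},-8 \right)} + z{\left(8 \right)}\right) \left(-128\right) = \left(-8 + 8\right) \left(-128\right) = 0 \left(-128\right) = 0$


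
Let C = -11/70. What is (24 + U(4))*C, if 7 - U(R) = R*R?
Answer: -33/14 ≈ -2.3571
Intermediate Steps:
U(R) = 7 - R**2 (U(R) = 7 - R*R = 7 - R**2)
C = -11/70 (C = -11*1/70 = -11/70 ≈ -0.15714)
(24 + U(4))*C = (24 + (7 - 1*4**2))*(-11/70) = (24 + (7 - 1*16))*(-11/70) = (24 + (7 - 16))*(-11/70) = (24 - 9)*(-11/70) = 15*(-11/70) = -33/14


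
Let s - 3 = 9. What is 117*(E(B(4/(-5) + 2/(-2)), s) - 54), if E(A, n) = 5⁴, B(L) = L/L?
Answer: 66807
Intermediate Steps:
B(L) = 1
s = 12 (s = 3 + 9 = 12)
E(A, n) = 625
117*(E(B(4/(-5) + 2/(-2)), s) - 54) = 117*(625 - 54) = 117*571 = 66807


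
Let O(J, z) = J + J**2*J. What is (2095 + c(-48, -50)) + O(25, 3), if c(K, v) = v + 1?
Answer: 17696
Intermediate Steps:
O(J, z) = J + J**3
c(K, v) = 1 + v
(2095 + c(-48, -50)) + O(25, 3) = (2095 + (1 - 50)) + (25 + 25**3) = (2095 - 49) + (25 + 15625) = 2046 + 15650 = 17696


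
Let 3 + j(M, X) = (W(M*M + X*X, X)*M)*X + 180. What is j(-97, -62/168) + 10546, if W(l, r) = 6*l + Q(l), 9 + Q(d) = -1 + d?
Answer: 200514958351/84672 ≈ 2.3681e+6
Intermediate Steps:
Q(d) = -10 + d (Q(d) = -9 + (-1 + d) = -10 + d)
W(l, r) = -10 + 7*l (W(l, r) = 6*l + (-10 + l) = -10 + 7*l)
j(M, X) = 177 + M*X*(-10 + 7*M² + 7*X²) (j(M, X) = -3 + (((-10 + 7*(M*M + X*X))*M)*X + 180) = -3 + (((-10 + 7*(M² + X²))*M)*X + 180) = -3 + (((-10 + (7*M² + 7*X²))*M)*X + 180) = -3 + (((-10 + 7*M² + 7*X²)*M)*X + 180) = -3 + ((M*(-10 + 7*M² + 7*X²))*X + 180) = -3 + (M*X*(-10 + 7*M² + 7*X²) + 180) = -3 + (180 + M*X*(-10 + 7*M² + 7*X²)) = 177 + M*X*(-10 + 7*M² + 7*X²))
j(-97, -62/168) + 10546 = (177 - 97*(-62/168)*(-10 + 7*(-97)² + 7*(-62/168)²)) + 10546 = (177 - 97*(-62*1/168)*(-10 + 7*9409 + 7*(-62*1/168)²)) + 10546 = (177 - 97*(-31/84)*(-10 + 65863 + 7*(-31/84)²)) + 10546 = (177 - 97*(-31/84)*(-10 + 65863 + 7*(961/7056))) + 10546 = (177 - 97*(-31/84)*(-10 + 65863 + 961/1008)) + 10546 = (177 - 97*(-31/84)*66380785/1008) + 10546 = (177 + 199607020495/84672) + 10546 = 199622007439/84672 + 10546 = 200514958351/84672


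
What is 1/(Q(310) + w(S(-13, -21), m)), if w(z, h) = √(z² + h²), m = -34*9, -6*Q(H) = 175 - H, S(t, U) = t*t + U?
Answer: -18/92027 + 8*√28885/460135 ≈ 0.0027593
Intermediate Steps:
S(t, U) = U + t² (S(t, U) = t² + U = U + t²)
Q(H) = -175/6 + H/6 (Q(H) = -(175 - H)/6 = -175/6 + H/6)
m = -306
w(z, h) = √(h² + z²)
1/(Q(310) + w(S(-13, -21), m)) = 1/((-175/6 + (⅙)*310) + √((-306)² + (-21 + (-13)²)²)) = 1/((-175/6 + 155/3) + √(93636 + (-21 + 169)²)) = 1/(45/2 + √(93636 + 148²)) = 1/(45/2 + √(93636 + 21904)) = 1/(45/2 + √115540) = 1/(45/2 + 2*√28885)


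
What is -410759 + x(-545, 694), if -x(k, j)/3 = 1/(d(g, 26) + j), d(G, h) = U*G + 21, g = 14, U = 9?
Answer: -345448322/841 ≈ -4.1076e+5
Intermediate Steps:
d(G, h) = 21 + 9*G (d(G, h) = 9*G + 21 = 21 + 9*G)
x(k, j) = -3/(147 + j) (x(k, j) = -3/((21 + 9*14) + j) = -3/((21 + 126) + j) = -3/(147 + j))
-410759 + x(-545, 694) = -410759 - 3/(147 + 694) = -410759 - 3/841 = -345448322/841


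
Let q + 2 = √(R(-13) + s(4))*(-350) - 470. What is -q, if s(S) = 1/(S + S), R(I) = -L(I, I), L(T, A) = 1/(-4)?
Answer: 472 + 175*√6/2 ≈ 686.33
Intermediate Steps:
L(T, A) = -¼
R(I) = ¼ (R(I) = -1*(-¼) = ¼)
s(S) = 1/(2*S)
q = -472 - 175*√6/2 (q = -2 + (√(¼ + (½)/4)*(-350) - 470) = -2 + (√(¼ + (½)*(¼))*(-350) - 470) = -2 + (√(¼ + ⅛)*(-350) - 470) = -2 + (√(3/8)*(-350) - 470) = -2 + ((√6/4)*(-350) - 470) = -2 + (-175*√6/2 - 470) = -2 + (-470 - 175*√6/2) = -472 - 175*√6/2 ≈ -686.33)
-q = -(-472 - 175*√6/2) = 472 + 175*√6/2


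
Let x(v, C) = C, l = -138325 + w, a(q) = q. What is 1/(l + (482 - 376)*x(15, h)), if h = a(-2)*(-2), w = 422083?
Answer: 1/284182 ≈ 3.5189e-6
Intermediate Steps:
h = 4 (h = -2*(-2) = 4)
l = 283758 (l = -138325 + 422083 = 283758)
1/(l + (482 - 376)*x(15, h)) = 1/(283758 + (482 - 376)*4) = 1/(283758 + 106*4) = 1/(283758 + 424) = 1/284182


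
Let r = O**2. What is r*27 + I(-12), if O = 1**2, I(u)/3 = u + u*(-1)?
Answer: 27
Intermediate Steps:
I(u) = 0 (I(u) = 3*(u + u*(-1)) = 3*(u - u) = 3*0 = 0)
O = 1
r = 1 (r = 1**2 = 1)
r*27 + I(-12) = 1*27 + 0 = 27 + 0 = 27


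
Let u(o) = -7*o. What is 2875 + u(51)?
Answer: 2518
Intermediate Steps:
2875 + u(51) = 2875 - 7*51 = 2875 - 357 = 2518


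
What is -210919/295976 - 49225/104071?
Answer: -3319997259/2800228936 ≈ -1.1856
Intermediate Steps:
-210919/295976 - 49225/104071 = -210919*1/295976 - 49225*1/104071 = -210919/295976 - 4475/9461 = -3319997259/2800228936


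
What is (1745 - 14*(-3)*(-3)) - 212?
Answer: 1407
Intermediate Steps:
(1745 - 14*(-3)*(-3)) - 212 = (1745 + 42*(-3)) - 212 = (1745 - 126) - 212 = 1619 - 212 = 1407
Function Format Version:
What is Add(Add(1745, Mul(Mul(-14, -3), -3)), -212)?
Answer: 1407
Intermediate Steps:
Add(Add(1745, Mul(Mul(-14, -3), -3)), -212) = Add(Add(1745, Mul(42, -3)), -212) = Add(Add(1745, -126), -212) = Add(1619, -212) = 1407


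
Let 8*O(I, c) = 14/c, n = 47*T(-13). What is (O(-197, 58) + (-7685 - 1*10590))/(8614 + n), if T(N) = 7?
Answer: -4239793/2074776 ≈ -2.0435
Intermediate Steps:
n = 329 (n = 47*7 = 329)
O(I, c) = 7/(4*c) (O(I, c) = (14/c)/8 = 7/(4*c))
(O(-197, 58) + (-7685 - 1*10590))/(8614 + n) = ((7/4)/58 + (-7685 - 1*10590))/(8614 + 329) = ((7/4)*(1/58) + (-7685 - 10590))/8943 = (7/232 - 18275)*(1/8943) = -4239793/232*1/8943 = -4239793/2074776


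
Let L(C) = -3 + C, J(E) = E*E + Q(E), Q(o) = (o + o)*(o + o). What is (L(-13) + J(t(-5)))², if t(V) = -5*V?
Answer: 9665881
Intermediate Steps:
Q(o) = 4*o² (Q(o) = (2*o)*(2*o) = 4*o²)
J(E) = 5*E² (J(E) = E*E + 4*E² = E² + 4*E² = 5*E²)
(L(-13) + J(t(-5)))² = ((-3 - 13) + 5*(-5*(-5))²)² = (-16 + 5*25²)² = (-16 + 5*625)² = (-16 + 3125)² = 3109² = 9665881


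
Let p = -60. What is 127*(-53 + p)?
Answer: -14351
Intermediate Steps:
127*(-53 + p) = 127*(-53 - 60) = 127*(-113) = -14351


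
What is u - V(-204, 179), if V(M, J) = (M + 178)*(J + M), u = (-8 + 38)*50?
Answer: 850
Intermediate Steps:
u = 1500 (u = 30*50 = 1500)
V(M, J) = (178 + M)*(J + M)
u - V(-204, 179) = 1500 - ((-204)**2 + 178*179 + 178*(-204) + 179*(-204)) = 1500 - (41616 + 31862 - 36312 - 36516) = 1500 - 1*650 = 1500 - 650 = 850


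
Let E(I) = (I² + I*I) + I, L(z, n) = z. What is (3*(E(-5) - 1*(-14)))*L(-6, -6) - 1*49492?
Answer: -50554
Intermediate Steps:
E(I) = I + 2*I² (E(I) = (I² + I²) + I = 2*I² + I = I + 2*I²)
(3*(E(-5) - 1*(-14)))*L(-6, -6) - 1*49492 = (3*(-5*(1 + 2*(-5)) - 1*(-14)))*(-6) - 1*49492 = (3*(-5*(1 - 10) + 14))*(-6) - 49492 = (3*(-5*(-9) + 14))*(-6) - 49492 = (3*(45 + 14))*(-6) - 49492 = (3*59)*(-6) - 49492 = 177*(-6) - 49492 = -1062 - 49492 = -50554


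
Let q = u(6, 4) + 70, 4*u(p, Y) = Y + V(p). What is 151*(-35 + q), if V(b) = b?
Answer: 11325/2 ≈ 5662.5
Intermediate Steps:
u(p, Y) = Y/4 + p/4 (u(p, Y) = (Y + p)/4 = Y/4 + p/4)
q = 145/2 (q = ((¼)*4 + (¼)*6) + 70 = (1 + 3/2) + 70 = 5/2 + 70 = 145/2 ≈ 72.500)
151*(-35 + q) = 151*(-35 + 145/2) = 151*(75/2) = 11325/2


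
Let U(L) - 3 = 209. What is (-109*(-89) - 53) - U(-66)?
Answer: 9436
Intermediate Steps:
U(L) = 212 (U(L) = 3 + 209 = 212)
(-109*(-89) - 53) - U(-66) = (-109*(-89) - 53) - 1*212 = (9701 - 53) - 212 = 9648 - 212 = 9436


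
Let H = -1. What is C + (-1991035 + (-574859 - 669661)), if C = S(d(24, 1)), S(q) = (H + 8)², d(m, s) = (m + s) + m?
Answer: -3235506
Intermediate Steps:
d(m, s) = s + 2*m
S(q) = 49 (S(q) = (-1 + 8)² = 7² = 49)
C = 49
C + (-1991035 + (-574859 - 669661)) = 49 + (-1991035 + (-574859 - 669661)) = 49 + (-1991035 - 1244520) = 49 - 3235555 = -3235506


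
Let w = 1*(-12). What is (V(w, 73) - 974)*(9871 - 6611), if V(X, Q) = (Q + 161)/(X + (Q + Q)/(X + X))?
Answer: -698181160/217 ≈ -3.2174e+6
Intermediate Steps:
w = -12
V(X, Q) = (161 + Q)/(X + Q/X) (V(X, Q) = (161 + Q)/(X + (2*Q)/((2*X))) = (161 + Q)/(X + (2*Q)*(1/(2*X))) = (161 + Q)/(X + Q/X))
(V(w, 73) - 974)*(9871 - 6611) = (-12*(161 + 73)/(73 + (-12)**2) - 974)*(9871 - 6611) = (-12*234/(73 + 144) - 974)*3260 = (-12*234/217 - 974)*3260 = (-12*1/217*234 - 974)*3260 = (-2808/217 - 974)*3260 = -214166/217*3260 = -698181160/217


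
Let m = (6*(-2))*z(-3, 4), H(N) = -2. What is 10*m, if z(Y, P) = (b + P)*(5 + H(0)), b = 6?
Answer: -3600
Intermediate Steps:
z(Y, P) = 18 + 3*P (z(Y, P) = (6 + P)*(5 - 2) = (6 + P)*3 = 18 + 3*P)
m = -360 (m = (6*(-2))*(18 + 3*4) = -12*(18 + 12) = -12*30 = -360)
10*m = 10*(-360) = -3600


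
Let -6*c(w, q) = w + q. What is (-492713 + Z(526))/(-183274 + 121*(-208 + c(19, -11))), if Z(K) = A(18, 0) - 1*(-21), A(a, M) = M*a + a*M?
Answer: 739038/312905 ≈ 2.3619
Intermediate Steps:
c(w, q) = -q/6 - w/6 (c(w, q) = -(w + q)/6 = -(q + w)/6 = -q/6 - w/6)
A(a, M) = 2*M*a (A(a, M) = M*a + M*a = 2*M*a)
Z(K) = 21 (Z(K) = 2*0*18 - 1*(-21) = 0 + 21 = 21)
(-492713 + Z(526))/(-183274 + 121*(-208 + c(19, -11))) = (-492713 + 21)/(-183274 + 121*(-208 + (-1/6*(-11) - 1/6*19))) = -492692/(-183274 + 121*(-208 + (11/6 - 19/6))) = -492692/(-183274 + 121*(-208 - 4/3)) = -492692/(-183274 + 121*(-628/3)) = -492692/(-183274 - 75988/3) = -492692/(-625810/3) = -492692*(-3/625810) = 739038/312905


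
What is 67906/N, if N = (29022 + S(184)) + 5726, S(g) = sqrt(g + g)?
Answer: 294949711/150927892 - 33953*sqrt(23)/150927892 ≈ 1.9532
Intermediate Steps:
S(g) = sqrt(2)*sqrt(g) (S(g) = sqrt(2*g) = sqrt(2)*sqrt(g))
N = 34748 + 4*sqrt(23) (N = (29022 + sqrt(2)*sqrt(184)) + 5726 = (29022 + sqrt(2)*(2*sqrt(46))) + 5726 = (29022 + 4*sqrt(23)) + 5726 = 34748 + 4*sqrt(23) ≈ 34767.)
67906/N = 67906/(34748 + 4*sqrt(23))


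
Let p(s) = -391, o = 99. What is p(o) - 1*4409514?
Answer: -4409905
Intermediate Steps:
p(o) - 1*4409514 = -391 - 1*4409514 = -391 - 4409514 = -4409905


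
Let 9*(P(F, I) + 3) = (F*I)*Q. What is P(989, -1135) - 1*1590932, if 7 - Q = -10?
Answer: -33401170/9 ≈ -3.7112e+6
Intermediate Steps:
Q = 17 (Q = 7 - 1*(-10) = 7 + 10 = 17)
P(F, I) = -3 + 17*F*I/9 (P(F, I) = -3 + ((F*I)*17)/9 = -3 + (17*F*I)/9 = -3 + 17*F*I/9)
P(989, -1135) - 1*1590932 = (-3 + (17/9)*989*(-1135)) - 1*1590932 = (-3 - 19082755/9) - 1590932 = -19082782/9 - 1590932 = -33401170/9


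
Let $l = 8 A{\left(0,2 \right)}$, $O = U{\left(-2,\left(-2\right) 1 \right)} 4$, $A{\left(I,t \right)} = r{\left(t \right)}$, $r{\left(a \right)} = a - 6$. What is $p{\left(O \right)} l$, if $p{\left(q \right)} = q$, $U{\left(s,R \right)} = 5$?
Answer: $-640$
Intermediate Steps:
$r{\left(a \right)} = -6 + a$ ($r{\left(a \right)} = a - 6 = -6 + a$)
$A{\left(I,t \right)} = -6 + t$
$O = 20$ ($O = 5 \cdot 4 = 20$)
$l = -32$ ($l = 8 \left(-6 + 2\right) = 8 \left(-4\right) = -32$)
$p{\left(O \right)} l = 20 \left(-32\right) = -640$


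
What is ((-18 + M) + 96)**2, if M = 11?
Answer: 7921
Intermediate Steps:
((-18 + M) + 96)**2 = ((-18 + 11) + 96)**2 = (-7 + 96)**2 = 89**2 = 7921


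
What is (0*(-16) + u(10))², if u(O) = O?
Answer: 100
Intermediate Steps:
(0*(-16) + u(10))² = (0*(-16) + 10)² = (0 + 10)² = 10² = 100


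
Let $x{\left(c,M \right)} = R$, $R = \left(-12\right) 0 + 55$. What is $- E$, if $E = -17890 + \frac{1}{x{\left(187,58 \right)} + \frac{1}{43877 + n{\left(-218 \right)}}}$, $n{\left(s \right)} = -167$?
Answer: $\frac{43008428680}{2404051} \approx 17890.0$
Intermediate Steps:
$R = 55$ ($R = 0 + 55 = 55$)
$x{\left(c,M \right)} = 55$
$E = - \frac{43008428680}{2404051}$ ($E = -17890 + \frac{1}{55 + \frac{1}{43877 - 167}} = -17890 + \frac{1}{55 + \frac{1}{43710}} = -17890 + \frac{1}{\frac{2404051}{43710}} = -17890 + \frac{43710}{2404051} = - \frac{43008428680}{2404051} \approx -17890.0$)
$- E = \left(-1\right) \left(- \frac{43008428680}{2404051}\right) = \frac{43008428680}{2404051}$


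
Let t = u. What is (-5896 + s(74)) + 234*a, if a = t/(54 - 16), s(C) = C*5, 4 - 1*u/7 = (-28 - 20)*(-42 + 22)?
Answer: -887958/19 ≈ -46735.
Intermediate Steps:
u = -6692 (u = 28 - 7*(-28 - 20)*(-42 + 22) = 28 - (-336)*(-20) = 28 - 7*960 = 28 - 6720 = -6692)
t = -6692
s(C) = 5*C
a = -3346/19 (a = -6692/(54 - 16) = -6692/38 = -6692*1/38 = -3346/19 ≈ -176.11)
(-5896 + s(74)) + 234*a = (-5896 + 5*74) + 234*(-3346/19) = (-5896 + 370) - 782964/19 = -5526 - 782964/19 = -887958/19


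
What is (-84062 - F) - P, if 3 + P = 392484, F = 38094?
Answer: -514637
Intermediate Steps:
P = 392481 (P = -3 + 392484 = 392481)
(-84062 - F) - P = (-84062 - 1*38094) - 1*392481 = (-84062 - 38094) - 392481 = -122156 - 392481 = -514637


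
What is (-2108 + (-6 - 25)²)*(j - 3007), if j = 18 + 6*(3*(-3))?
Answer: 3490321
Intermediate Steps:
j = -36 (j = 18 + 6*(-9) = 18 - 54 = -36)
(-2108 + (-6 - 25)²)*(j - 3007) = (-2108 + (-6 - 25)²)*(-36 - 3007) = (-2108 + (-31)²)*(-3043) = (-2108 + 961)*(-3043) = -1147*(-3043) = 3490321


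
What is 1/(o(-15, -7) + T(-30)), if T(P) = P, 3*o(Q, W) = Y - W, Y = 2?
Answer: -1/27 ≈ -0.037037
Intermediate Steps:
o(Q, W) = 2/3 - W/3 (o(Q, W) = (2 - W)/3 = 2/3 - W/3)
1/(o(-15, -7) + T(-30)) = 1/((2/3 - 1/3*(-7)) - 30) = 1/((2/3 + 7/3) - 30) = 1/(3 - 30) = 1/(-27) = -1/27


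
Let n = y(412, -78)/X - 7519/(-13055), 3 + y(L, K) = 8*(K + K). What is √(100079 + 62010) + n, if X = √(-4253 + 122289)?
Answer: 7519/13055 + 19*√449 - 1251*√29509/59018 ≈ 399.54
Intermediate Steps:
y(L, K) = -3 + 16*K (y(L, K) = -3 + 8*(K + K) = -3 + 8*(2*K) = -3 + 16*K)
X = 2*√29509 (X = √118036 = 2*√29509 ≈ 343.56)
n = 7519/13055 - 1251*√29509/59018 (n = (-3 + 16*(-78))/((2*√29509)) - 7519/(-13055) = (-3 - 1248)*(√29509/59018) - 7519*(-1/13055) = -1251*√29509/59018 + 7519/13055 = 7519/13055 - 1251*√29509/59018 ≈ -3.0653)
√(100079 + 62010) + n = √(100079 + 62010) + (7519/13055 - 1251*√29509/59018) = √162089 + (7519/13055 - 1251*√29509/59018) = 19*√449 + (7519/13055 - 1251*√29509/59018) = 7519/13055 + 19*√449 - 1251*√29509/59018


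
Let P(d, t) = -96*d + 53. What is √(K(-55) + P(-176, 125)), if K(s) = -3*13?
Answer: √16910 ≈ 130.04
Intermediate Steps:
P(d, t) = 53 - 96*d
K(s) = -39
√(K(-55) + P(-176, 125)) = √(-39 + (53 - 96*(-176))) = √(-39 + (53 + 16896)) = √(-39 + 16949) = √16910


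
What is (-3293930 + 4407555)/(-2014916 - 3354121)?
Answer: -1113625/5369037 ≈ -0.20742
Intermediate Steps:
(-3293930 + 4407555)/(-2014916 - 3354121) = 1113625/(-5369037) = 1113625*(-1/5369037) = -1113625/5369037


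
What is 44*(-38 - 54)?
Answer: -4048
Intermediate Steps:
44*(-38 - 54) = 44*(-92) = -4048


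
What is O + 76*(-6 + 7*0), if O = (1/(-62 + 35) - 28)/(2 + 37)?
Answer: -480925/1053 ≈ -456.72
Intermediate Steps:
O = -757/1053 (O = (1/(-27) - 28)/39 = (-1/27 - 28)*(1/39) = -757/27*1/39 = -757/1053 ≈ -0.71890)
O + 76*(-6 + 7*0) = -757/1053 + 76*(-6 + 7*0) = -757/1053 + 76*(-6 + 0) = -757/1053 + 76*(-6) = -757/1053 - 456 = -480925/1053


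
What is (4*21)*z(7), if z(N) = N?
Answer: 588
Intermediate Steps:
(4*21)*z(7) = (4*21)*7 = 84*7 = 588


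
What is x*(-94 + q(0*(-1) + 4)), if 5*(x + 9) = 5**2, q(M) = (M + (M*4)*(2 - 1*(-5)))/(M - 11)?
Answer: 3096/7 ≈ 442.29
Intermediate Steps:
q(M) = 29*M/(-11 + M) (q(M) = (M + (4*M)*(2 + 5))/(-11 + M) = (M + (4*M)*7)/(-11 + M) = (M + 28*M)/(-11 + M) = (29*M)/(-11 + M) = 29*M/(-11 + M))
x = -4 (x = -9 + (1/5)*5**2 = -9 + (1/5)*25 = -9 + 5 = -4)
x*(-94 + q(0*(-1) + 4)) = -4*(-94 + 29*(0*(-1) + 4)/(-11 + (0*(-1) + 4))) = -4*(-94 + 29*(0 + 4)/(-11 + (0 + 4))) = -4*(-94 + 29*4/(-11 + 4)) = -4*(-94 + 29*4/(-7)) = -4*(-94 + 29*4*(-1/7)) = -4*(-94 - 116/7) = -4*(-774/7) = 3096/7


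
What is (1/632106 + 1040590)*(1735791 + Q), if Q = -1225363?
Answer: 167870372869018774/316053 ≈ 5.3115e+11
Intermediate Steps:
(1/632106 + 1040590)*(1735791 + Q) = (1/632106 + 1040590)*(1735791 - 1225363) = (1/632106 + 1040590)*510428 = (657763182541/632106)*510428 = 167870372869018774/316053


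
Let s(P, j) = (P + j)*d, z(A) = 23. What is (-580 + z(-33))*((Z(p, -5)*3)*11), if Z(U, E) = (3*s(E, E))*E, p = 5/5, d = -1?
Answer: 2757150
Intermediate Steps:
s(P, j) = -P - j (s(P, j) = (P + j)*(-1) = -P - j)
p = 1 (p = 5*(1/5) = 1)
Z(U, E) = -6*E**2 (Z(U, E) = (3*(-E - E))*E = (3*(-2*E))*E = (-6*E)*E = -6*E**2)
(-580 + z(-33))*((Z(p, -5)*3)*11) = (-580 + 23)*((-6*(-5)**2*3)*11) = -557*-6*25*3*11 = -557*(-150*3)*11 = -(-250650)*11 = -557*(-4950) = 2757150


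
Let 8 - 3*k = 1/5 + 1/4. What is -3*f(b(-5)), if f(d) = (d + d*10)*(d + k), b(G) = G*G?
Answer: -90805/4 ≈ -22701.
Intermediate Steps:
b(G) = G²
k = 151/60 (k = 8/3 - (1/5 + 1/4)/3 = 8/3 - (1*(⅕) + 1*(¼))/3 = 8/3 - (⅕ + ¼)/3 = 8/3 - ⅓*9/20 = 8/3 - 3/20 = 151/60 ≈ 2.5167)
f(d) = 11*d*(151/60 + d) (f(d) = (d + d*10)*(d + 151/60) = (d + 10*d)*(151/60 + d) = (11*d)*(151/60 + d) = 11*d*(151/60 + d))
-3*f(b(-5)) = -11*(-5)²*(151 + 60*(-5)²)/20 = -11*25*(151 + 60*25)/20 = -11*25*(151 + 1500)/20 = -11*25*1651/20 = -3*90805/12 = -90805/4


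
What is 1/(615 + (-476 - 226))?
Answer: -1/87 ≈ -0.011494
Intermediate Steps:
1/(615 + (-476 - 226)) = 1/(615 - 702) = 1/(-87) = -1/87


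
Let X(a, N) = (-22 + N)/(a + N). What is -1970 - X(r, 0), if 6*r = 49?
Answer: -96398/49 ≈ -1967.3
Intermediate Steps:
r = 49/6 (r = (⅙)*49 = 49/6 ≈ 8.1667)
X(a, N) = (-22 + N)/(N + a)
-1970 - X(r, 0) = -1970 - (-22 + 0)/(0 + 49/6) = -1970 - (-22)/49/6 = -1970 - 6*(-22)/49 = -1970 - 1*(-132/49) = -1970 + 132/49 = -96398/49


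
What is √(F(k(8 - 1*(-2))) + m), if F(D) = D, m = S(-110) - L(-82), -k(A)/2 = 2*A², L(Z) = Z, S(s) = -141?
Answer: 3*I*√51 ≈ 21.424*I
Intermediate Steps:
k(A) = -4*A²
m = -59 (m = -141 - 1*(-82) = -141 + 82 = -59)
√(F(k(8 - 1*(-2))) + m) = √(-4*(8 - 1*(-2))² - 59) = √(-4*(8 + 2)² - 59) = √(-4*10² - 59) = √(-4*100 - 59) = √(-400 - 59) = √(-459) = 3*I*√51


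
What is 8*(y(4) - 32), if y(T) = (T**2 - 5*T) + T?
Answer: -256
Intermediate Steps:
y(T) = T**2 - 4*T
8*(y(4) - 32) = 8*(4*(-4 + 4) - 32) = 8*(4*0 - 32) = 8*(0 - 32) = 8*(-32) = -256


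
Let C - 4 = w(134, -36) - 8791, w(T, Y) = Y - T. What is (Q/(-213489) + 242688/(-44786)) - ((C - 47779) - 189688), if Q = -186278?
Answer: 1178047422747086/4780659177 ≈ 2.4642e+5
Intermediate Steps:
C = -8957 (C = 4 + ((-36 - 1*134) - 8791) = 4 + ((-36 - 134) - 8791) = 4 + (-170 - 8791) = 4 - 8961 = -8957)
(Q/(-213489) + 242688/(-44786)) - ((C - 47779) - 189688) = (-186278/(-213489) + 242688/(-44786)) - ((-8957 - 47779) - 189688) = (-186278*(-1/213489) + 242688*(-1/44786)) - (-56736 - 189688) = (186278/213489 - 121344/22393) - 1*(-246424) = -21734285962/4780659177 + 246424 = 1178047422747086/4780659177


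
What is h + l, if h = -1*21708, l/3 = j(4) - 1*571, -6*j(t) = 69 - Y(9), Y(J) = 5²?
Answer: -23443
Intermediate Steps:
Y(J) = 25
j(t) = -22/3 (j(t) = -(69 - 1*25)/6 = -(69 - 25)/6 = -⅙*44 = -22/3)
l = -1735 (l = 3*(-22/3 - 1*571) = 3*(-22/3 - 571) = 3*(-1735/3) = -1735)
h = -21708
h + l = -21708 - 1735 = -23443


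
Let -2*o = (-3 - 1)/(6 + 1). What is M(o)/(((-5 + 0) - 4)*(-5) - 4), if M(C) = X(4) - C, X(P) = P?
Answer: 26/287 ≈ 0.090592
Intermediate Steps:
o = 2/7 (o = -(-3 - 1)/(2*(6 + 1)) = -(-2)/7 = -½*(-4/7) = 2/7 ≈ 0.28571)
M(C) = 4 - C
M(o)/(((-5 + 0) - 4)*(-5) - 4) = (4 - 1*2/7)/(((-5 + 0) - 4)*(-5) - 4) = (4 - 2/7)/((-5 - 4)*(-5) - 4) = 26/(7*(-9*(-5) - 4)) = 26/(7*(45 - 4)) = (26/7)/41 = (26/7)*(1/41) = 26/287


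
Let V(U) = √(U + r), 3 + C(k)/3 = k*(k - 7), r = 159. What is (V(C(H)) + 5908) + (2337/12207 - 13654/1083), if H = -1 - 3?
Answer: 25980228647/4406727 + √282 ≈ 5912.4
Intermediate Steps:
H = -4
C(k) = -9 + 3*k*(-7 + k) (C(k) = -9 + 3*(k*(k - 7)) = -9 + 3*(k*(-7 + k)) = -9 + 3*k*(-7 + k))
V(U) = √(159 + U) (V(U) = √(U + 159) = √(159 + U))
(V(C(H)) + 5908) + (2337/12207 - 13654/1083) = (√(159 + (-9 - 21*(-4) + 3*(-4)²)) + 5908) + (2337/12207 - 13654/1083) = (√(159 + (-9 + 84 + 3*16)) + 5908) + (2337*(1/12207) - 13654*1/1083) = (√(159 + (-9 + 84 + 48)) + 5908) + (779/4069 - 13654/1083) = (√(159 + 123) + 5908) - 54714469/4406727 = (√282 + 5908) - 54714469/4406727 = (5908 + √282) - 54714469/4406727 = 25980228647/4406727 + √282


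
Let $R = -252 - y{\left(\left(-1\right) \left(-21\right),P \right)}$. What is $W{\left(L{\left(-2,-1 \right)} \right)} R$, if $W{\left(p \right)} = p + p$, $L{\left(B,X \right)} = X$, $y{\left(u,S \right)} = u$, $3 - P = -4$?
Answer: $546$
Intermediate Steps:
$P = 7$ ($P = 3 - -4 = 3 + 4 = 7$)
$W{\left(p \right)} = 2 p$
$R = -273$ ($R = -252 - \left(-1\right) \left(-21\right) = -252 - 21 = -273$)
$W{\left(L{\left(-2,-1 \right)} \right)} R = 2 \left(-1\right) \left(-273\right) = \left(-2\right) \left(-273\right) = 546$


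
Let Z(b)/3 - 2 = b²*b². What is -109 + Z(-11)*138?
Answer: 6062093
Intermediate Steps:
Z(b) = 6 + 3*b⁴ (Z(b) = 6 + 3*(b²*b²) = 6 + 3*b⁴)
-109 + Z(-11)*138 = -109 + (6 + 3*(-11)⁴)*138 = -109 + (6 + 3*14641)*138 = -109 + (6 + 43923)*138 = -109 + 43929*138 = -109 + 6062202 = 6062093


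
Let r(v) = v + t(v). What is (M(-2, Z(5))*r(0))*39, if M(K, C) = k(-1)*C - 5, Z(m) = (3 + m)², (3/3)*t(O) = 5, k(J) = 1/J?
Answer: -13455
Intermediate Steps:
t(O) = 5
r(v) = 5 + v (r(v) = v + 5 = 5 + v)
M(K, C) = -5 - C (M(K, C) = C/(-1) - 5 = -C - 5 = -5 - C)
(M(-2, Z(5))*r(0))*39 = ((-5 - (3 + 5)²)*(5 + 0))*39 = ((-5 - 1*8²)*5)*39 = ((-5 - 1*64)*5)*39 = ((-5 - 64)*5)*39 = -69*5*39 = -345*39 = -13455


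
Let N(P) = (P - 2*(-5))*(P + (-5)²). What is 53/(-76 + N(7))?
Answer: 53/468 ≈ 0.11325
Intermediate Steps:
N(P) = (10 + P)*(25 + P) (N(P) = (P + 10)*(P + 25) = (10 + P)*(25 + P))
53/(-76 + N(7)) = 53/(-76 + (250 + 7² + 35*7)) = 53/(-76 + (250 + 49 + 245)) = 53/(-76 + 544) = 53/468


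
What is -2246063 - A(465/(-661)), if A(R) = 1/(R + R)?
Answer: -2088837929/930 ≈ -2.2461e+6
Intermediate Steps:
A(R) = 1/(2*R)
-2246063 - A(465/(-661)) = -2246063 - 1/(2*(465/(-661))) = -2246063 - 1/(2*(465*(-1/661))) = -2246063 - 1/(2*(-465/661)) = -2246063 - (-661)/(2*465) = -2246063 - 1*(-661/930) = -2246063 + 661/930 = -2088837929/930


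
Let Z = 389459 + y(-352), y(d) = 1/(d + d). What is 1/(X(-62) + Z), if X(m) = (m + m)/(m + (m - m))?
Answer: 704/274180543 ≈ 2.5677e-6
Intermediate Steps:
y(d) = 1/(2*d)
X(m) = 2 (X(m) = (2*m)/(m + 0) = (2*m)/m = 2)
Z = 274179135/704 (Z = 389459 + (1/2)/(-352) = 389459 + (1/2)*(-1/352) = 389459 - 1/704 = 274179135/704 ≈ 3.8946e+5)
1/(X(-62) + Z) = 1/(2 + 274179135/704) = 1/(274180543/704) = 704/274180543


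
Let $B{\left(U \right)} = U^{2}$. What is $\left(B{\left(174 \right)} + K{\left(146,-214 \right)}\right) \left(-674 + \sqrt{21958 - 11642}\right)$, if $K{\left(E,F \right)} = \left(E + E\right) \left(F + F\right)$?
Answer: $63827800 - 189400 \sqrt{2579} \approx 5.4209 \cdot 10^{7}$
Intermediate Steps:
$K{\left(E,F \right)} = 4 E F$ ($K{\left(E,F \right)} = 2 E 2 F = 4 E F$)
$\left(B{\left(174 \right)} + K{\left(146,-214 \right)}\right) \left(-674 + \sqrt{21958 - 11642}\right) = \left(174^{2} + 4 \cdot 146 \left(-214\right)\right) \left(-674 + \sqrt{21958 - 11642}\right) = \left(30276 - 124976\right) \left(-674 + \sqrt{10316}\right) = - 94700 \left(-674 + 2 \sqrt{2579}\right) = 63827800 - 189400 \sqrt{2579}$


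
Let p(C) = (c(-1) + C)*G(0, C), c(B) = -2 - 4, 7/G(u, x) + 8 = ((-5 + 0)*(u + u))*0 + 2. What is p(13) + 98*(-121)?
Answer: -71197/6 ≈ -11866.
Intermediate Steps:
G(u, x) = -7/6 (G(u, x) = 7/(-8 + (((-5 + 0)*(u + u))*0 + 2)) = 7/(-8 + (-10*u*0 + 2)) = 7/(-8 + (0 + 2)) = 7/(-8 + 2) = 7/(-6) = 7*(-⅙) = -7/6)
c(B) = -6
p(C) = 7 - 7*C/6 (p(C) = (-6 + C)*(-7/6) = 7 - 7*C/6)
p(13) + 98*(-121) = (7 - 7/6*13) + 98*(-121) = (7 - 91/6) - 11858 = -49/6 - 11858 = -71197/6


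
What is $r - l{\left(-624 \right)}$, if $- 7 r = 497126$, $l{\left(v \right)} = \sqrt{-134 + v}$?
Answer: $-71018 - i \sqrt{758} \approx -71018.0 - 27.532 i$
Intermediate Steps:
$r = -71018$ ($r = \left(- \frac{1}{7}\right) 497126 = -71018$)
$r - l{\left(-624 \right)} = -71018 - \sqrt{-134 - 624} = -71018 - \sqrt{-758} = -71018 - i \sqrt{758}$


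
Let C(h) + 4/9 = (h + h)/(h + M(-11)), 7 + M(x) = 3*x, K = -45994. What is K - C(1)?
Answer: -5381240/117 ≈ -45994.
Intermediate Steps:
M(x) = -7 + 3*x
C(h) = -4/9 + 2*h/(-40 + h) (C(h) = -4/9 + (h + h)/(h + (-7 + 3*(-11))) = -4/9 + (2*h)/(h + (-7 - 33)) = -4/9 + (2*h)/(h - 40) = -4/9 + (2*h)/(-40 + h) = -4/9 + 2*h/(-40 + h))
K - C(1) = -45994 - 2*(80 + 7*1)/(9*(-40 + 1)) = -45994 - 2*(80 + 7)/(9*(-39)) = -45994 - 2*(-1)*87/(9*39) = -45994 - 1*(-58/117) = -45994 + 58/117 = -5381240/117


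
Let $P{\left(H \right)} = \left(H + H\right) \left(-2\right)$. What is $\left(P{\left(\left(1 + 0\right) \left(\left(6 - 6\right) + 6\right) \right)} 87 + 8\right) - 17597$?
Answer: $-19677$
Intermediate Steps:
$P{\left(H \right)} = - 4 H$ ($P{\left(H \right)} = 2 H \left(-2\right) = - 4 H$)
$\left(P{\left(\left(1 + 0\right) \left(\left(6 - 6\right) + 6\right) \right)} 87 + 8\right) - 17597 = \left(- 4 \left(1 + 0\right) \left(\left(6 - 6\right) + 6\right) 87 + 8\right) - 17597 = \left(- 4 \cdot 1 \left(\left(6 - 6\right) + 6\right) 87 + 8\right) - 17597 = \left(- 4 \cdot 1 \left(0 + 6\right) 87 + 8\right) - 17597 = \left(- 4 \cdot 1 \cdot 6 \cdot 87 + 8\right) - 17597 = \left(\left(-4\right) 6 \cdot 87 + 8\right) - 17597 = \left(\left(-24\right) 87 + 8\right) - 17597 = \left(-2088 + 8\right) - 17597 = -2080 - 17597 = -19677$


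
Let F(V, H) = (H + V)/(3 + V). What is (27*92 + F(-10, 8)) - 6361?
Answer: -27137/7 ≈ -3876.7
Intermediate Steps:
F(V, H) = (H + V)/(3 + V)
(27*92 + F(-10, 8)) - 6361 = (27*92 + (8 - 10)/(3 - 10)) - 6361 = (2484 - 2/(-7)) - 6361 = (2484 - ⅐*(-2)) - 6361 = (2484 + 2/7) - 6361 = 17390/7 - 6361 = -27137/7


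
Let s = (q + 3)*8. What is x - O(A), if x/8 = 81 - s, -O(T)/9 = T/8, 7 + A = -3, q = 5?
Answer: 499/4 ≈ 124.75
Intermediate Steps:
A = -10 (A = -7 - 3 = -10)
s = 64 (s = (5 + 3)*8 = 8*8 = 64)
O(T) = -9*T/8
x = 136 (x = 8*(81 - 1*64) = 8*(81 - 64) = 8*17 = 136)
x - O(A) = 136 - (-9)*(-10)/8 = 136 - 1*45/4 = 136 - 45/4 = 499/4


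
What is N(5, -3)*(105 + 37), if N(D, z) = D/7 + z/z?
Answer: 1704/7 ≈ 243.43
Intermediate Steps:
N(D, z) = 1 + D/7 (N(D, z) = D*(1/7) + 1 = D/7 + 1 = 1 + D/7)
N(5, -3)*(105 + 37) = (1 + (1/7)*5)*(105 + 37) = (1 + 5/7)*142 = (12/7)*142 = 1704/7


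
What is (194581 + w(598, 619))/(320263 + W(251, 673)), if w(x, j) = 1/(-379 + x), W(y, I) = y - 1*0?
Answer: 21306620/35096283 ≈ 0.60709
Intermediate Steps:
W(y, I) = y (W(y, I) = y + 0 = y)
(194581 + w(598, 619))/(320263 + W(251, 673)) = (194581 + 1/(-379 + 598))/(320263 + 251) = (194581 + 1/219)/320514 = (194581 + 1/219)*(1/320514) = (42613240/219)*(1/320514) = 21306620/35096283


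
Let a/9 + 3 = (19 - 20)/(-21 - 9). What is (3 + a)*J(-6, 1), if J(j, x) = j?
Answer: 711/5 ≈ 142.20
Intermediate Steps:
a = -267/10 (a = -27 + 9*((19 - 20)/(-21 - 9)) = -27 + 9*(-1/(-30)) = -27 + 9*(-1*(-1/30)) = -27 + 9*(1/30) = -27 + 3/10 = -267/10 ≈ -26.700)
(3 + a)*J(-6, 1) = (3 - 267/10)*(-6) = -237/10*(-6) = 711/5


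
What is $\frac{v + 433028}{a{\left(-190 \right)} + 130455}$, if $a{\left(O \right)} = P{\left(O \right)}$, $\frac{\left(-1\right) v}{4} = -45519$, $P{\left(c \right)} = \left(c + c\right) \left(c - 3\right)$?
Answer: $\frac{615104}{203795} \approx 3.0182$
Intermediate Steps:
$P{\left(c \right)} = 2 c \left(-3 + c\right)$
$v = 182076$ ($v = \left(-4\right) \left(-45519\right) = 182076$)
$a{\left(O \right)} = 2 O \left(-3 + O\right)$
$\frac{v + 433028}{a{\left(-190 \right)} + 130455} = \frac{182076 + 433028}{2 \left(-190\right) \left(-3 - 190\right) + 130455} = \frac{615104}{2 \left(-190\right) \left(-193\right) + 130455} = \frac{615104}{73340 + 130455} = \frac{615104}{203795}$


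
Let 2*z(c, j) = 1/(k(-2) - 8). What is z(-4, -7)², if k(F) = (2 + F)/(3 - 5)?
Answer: 1/256 ≈ 0.0039063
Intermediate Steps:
k(F) = -1 - F/2 (k(F) = (2 + F)/(-2) = (2 + F)*(-½) = -1 - F/2)
z(c, j) = -1/16 (z(c, j) = 1/(2*((-1 - ½*(-2)) - 8)) = 1/(2*((-1 + 1) - 8)) = 1/(2*(0 - 8)) = (½)/(-8) = (½)*(-⅛) = -1/16)
z(-4, -7)² = (-1/16)² = 1/256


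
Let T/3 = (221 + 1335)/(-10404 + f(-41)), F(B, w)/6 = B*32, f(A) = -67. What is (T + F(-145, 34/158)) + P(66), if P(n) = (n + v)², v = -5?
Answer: -252554717/10471 ≈ -24119.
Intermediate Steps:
F(B, w) = 192*B (F(B, w) = 6*(B*32) = 6*(32*B) = 192*B)
T = -4668/10471 (T = 3*((221 + 1335)/(-10404 - 67)) = 3*(1556/(-10471)) = 3*(1556*(-1/10471)) = 3*(-1556/10471) = -4668/10471 ≈ -0.44580)
P(n) = (-5 + n)² (P(n) = (n - 5)² = (-5 + n)²)
(T + F(-145, 34/158)) + P(66) = (-4668/10471 + 192*(-145)) + (-5 + 66)² = (-4668/10471 - 27840) + 61² = -291517308/10471 + 3721 = -252554717/10471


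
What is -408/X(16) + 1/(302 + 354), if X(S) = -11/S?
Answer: 4282379/7216 ≈ 593.46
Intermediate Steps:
-408/X(16) + 1/(302 + 354) = -408/((-11/16)) + 1/(302 + 354) = -408/((-11*1/16)) + 1/656 = -408/(-11/16) + 1/656 = -408*(-16/11) + 1/656 = 6528/11 + 1/656 = 4282379/7216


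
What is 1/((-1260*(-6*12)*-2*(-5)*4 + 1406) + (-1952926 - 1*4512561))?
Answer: -1/2835281 ≈ -3.5270e-7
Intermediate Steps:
1/((-1260*(-6*12)*-2*(-5)*4 + 1406) + (-1952926 - 1*4512561)) = 1/((-(-90720)*10*4 + 1406) + (-1952926 - 4512561)) = 1/((-(-90720)*40 + 1406) - 6465487) = 1/((-1260*(-2880) + 1406) - 6465487) = 1/((3628800 + 1406) - 6465487) = 1/(3630206 - 6465487) = 1/(-2835281) = -1/2835281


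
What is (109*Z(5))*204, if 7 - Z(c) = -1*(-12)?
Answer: -111180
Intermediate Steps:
Z(c) = -5 (Z(c) = 7 - (-1)*(-12) = 7 - 1*12 = 7 - 12 = -5)
(109*Z(5))*204 = (109*(-5))*204 = -545*204 = -111180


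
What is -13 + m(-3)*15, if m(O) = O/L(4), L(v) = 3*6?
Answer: -31/2 ≈ -15.500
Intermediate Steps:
L(v) = 18
m(O) = O/18
-13 + m(-3)*15 = -13 + ((1/18)*(-3))*15 = -13 - ⅙*15 = -13 - 5/2 = -31/2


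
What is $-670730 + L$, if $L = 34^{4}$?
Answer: $665606$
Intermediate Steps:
$L = 1336336$
$-670730 + L = -670730 + 1336336 = 665606$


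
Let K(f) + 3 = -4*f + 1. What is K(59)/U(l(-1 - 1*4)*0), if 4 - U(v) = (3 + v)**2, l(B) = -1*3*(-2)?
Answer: 238/5 ≈ 47.600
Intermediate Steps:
l(B) = 6 (l(B) = -3*(-2) = 6)
U(v) = 4 - (3 + v)**2
K(f) = -2 - 4*f (K(f) = -3 + (-4*f + 1) = -3 + (1 - 4*f) = -2 - 4*f)
K(59)/U(l(-1 - 1*4)*0) = (-2 - 4*59)/(4 - (3 + 6*0)**2) = (-2 - 236)/(4 - (3 + 0)**2) = -238/(4 - 1*3**2) = -238/(4 - 1*9) = -238/(4 - 9) = -238/(-5) = -238*(-1/5) = 238/5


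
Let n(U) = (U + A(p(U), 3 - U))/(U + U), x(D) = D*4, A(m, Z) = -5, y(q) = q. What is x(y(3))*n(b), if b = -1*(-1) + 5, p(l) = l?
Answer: 1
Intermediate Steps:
b = 6 (b = 1 + 5 = 6)
x(D) = 4*D
n(U) = (-5 + U)/(2*U) (n(U) = (U - 5)/(U + U) = (-5 + U)/((2*U)) = (-5 + U)*(1/(2*U)) = (-5 + U)/(2*U))
x(y(3))*n(b) = (4*3)*((½)*(-5 + 6)/6) = 12*((½)*(⅙)*1) = 12*(1/12) = 1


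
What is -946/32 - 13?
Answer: -681/16 ≈ -42.563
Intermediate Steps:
-946/32 - 13 = -22*43/32 - 13 = -473/16 - 13 = -681/16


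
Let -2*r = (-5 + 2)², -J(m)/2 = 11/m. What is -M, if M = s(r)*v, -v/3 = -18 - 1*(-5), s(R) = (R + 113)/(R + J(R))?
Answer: -10881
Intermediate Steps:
J(m) = -22/m
r = -9/2 (r = -(-5 + 2)²/2 = -½*(-3)² = -½*9 = -9/2 ≈ -4.5000)
s(R) = (113 + R)/(R - 22/R) (s(R) = (R + 113)/(R - 22/R) = (113 + R)/(R - 22/R))
v = 39 (v = -3*(-18 - 1*(-5)) = -3*(-18 + 5) = -3*(-13) = 39)
M = 10881 (M = -9*(113 - 9/2)/(2*(-22 + (-9/2)²))*39 = -9/2*217/2/(-22 + 81/4)*39 = -9/2*217/2/(-7/4)*39 = -9/2*(-4/7)*217/2*39 = 279*39 = 10881)
-M = -1*10881 = -10881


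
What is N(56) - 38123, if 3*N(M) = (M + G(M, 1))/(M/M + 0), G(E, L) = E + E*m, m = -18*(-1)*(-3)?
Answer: -117281/3 ≈ -39094.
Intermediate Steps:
m = -54 (m = -3*(-6)*(-3) = 18*(-3) = -54)
G(E, L) = -53*E (G(E, L) = E + E*(-54) = E - 54*E = -53*E)
N(M) = -52*M/3 (N(M) = ((M - 53*M)/(M/M + 0))/3 = ((-52*M)/(1 + 0))/3 = (-52*M/1)/3 = (-52*M*1)/3 = (-52*M)/3 = -52*M/3)
N(56) - 38123 = -52/3*56 - 38123 = -2912/3 - 38123 = -117281/3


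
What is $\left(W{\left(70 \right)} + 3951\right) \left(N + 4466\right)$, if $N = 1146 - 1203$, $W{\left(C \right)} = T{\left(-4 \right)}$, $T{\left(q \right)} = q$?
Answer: $17402323$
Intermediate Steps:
$W{\left(C \right)} = -4$
$N = -57$ ($N = 1146 - 1203 = -57$)
$\left(W{\left(70 \right)} + 3951\right) \left(N + 4466\right) = \left(-4 + 3951\right) \left(-57 + 4466\right) = 3947 \cdot 4409 = 17402323$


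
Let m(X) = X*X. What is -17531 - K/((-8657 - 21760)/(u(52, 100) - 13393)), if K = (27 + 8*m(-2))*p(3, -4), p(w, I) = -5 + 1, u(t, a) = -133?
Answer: -530048291/30417 ≈ -17426.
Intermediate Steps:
m(X) = X²
p(w, I) = -4
K = -236 (K = (27 + 8*(-2)²)*(-4) = (27 + 8*4)*(-4) = (27 + 32)*(-4) = 59*(-4) = -236)
-17531 - K/((-8657 - 21760)/(u(52, 100) - 13393)) = -17531 - (-236)/((-8657 - 21760)/(-133 - 13393)) = -17531 - (-236)/((-30417/(-13526))) = -17531 - (-236)/((-30417*(-1/13526))) = -17531 - (-236)/30417/13526 = -17531 - (-236)*13526/30417 = -17531 - 1*(-3192136/30417) = -17531 + 3192136/30417 = -530048291/30417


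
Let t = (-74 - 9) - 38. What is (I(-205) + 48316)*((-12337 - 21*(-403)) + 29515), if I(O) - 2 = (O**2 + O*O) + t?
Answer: 3390945327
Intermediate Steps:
t = -121 (t = -83 - 38 = -121)
I(O) = -119 + 2*O**2 (I(O) = 2 + ((O**2 + O*O) - 121) = 2 + ((O**2 + O**2) - 121) = 2 + (2*O**2 - 121) = 2 + (-121 + 2*O**2) = -119 + 2*O**2)
(I(-205) + 48316)*((-12337 - 21*(-403)) + 29515) = ((-119 + 2*(-205)**2) + 48316)*((-12337 - 21*(-403)) + 29515) = ((-119 + 2*42025) + 48316)*((-12337 + 8463) + 29515) = ((-119 + 84050) + 48316)*(-3874 + 29515) = (83931 + 48316)*25641 = 132247*25641 = 3390945327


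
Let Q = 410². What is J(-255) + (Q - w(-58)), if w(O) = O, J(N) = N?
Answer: 167903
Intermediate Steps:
Q = 168100
J(-255) + (Q - w(-58)) = -255 + (168100 - 1*(-58)) = -255 + (168100 + 58) = -255 + 168158 = 167903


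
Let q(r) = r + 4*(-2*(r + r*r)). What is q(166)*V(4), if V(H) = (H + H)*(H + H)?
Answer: -14183040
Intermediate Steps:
q(r) = -8*r² - 7*r (q(r) = r + 4*(-2*(r + r²)) = r + 4*(-2*r - 2*r²) = r + (-8*r - 8*r²) = -8*r² - 7*r)
V(H) = 4*H² (V(H) = (2*H)*(2*H) = 4*H²)
q(166)*V(4) = (-1*166*(7 + 8*166))*(4*4²) = (-1*166*(7 + 1328))*(4*16) = -1*166*1335*64 = -221610*64 = -14183040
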